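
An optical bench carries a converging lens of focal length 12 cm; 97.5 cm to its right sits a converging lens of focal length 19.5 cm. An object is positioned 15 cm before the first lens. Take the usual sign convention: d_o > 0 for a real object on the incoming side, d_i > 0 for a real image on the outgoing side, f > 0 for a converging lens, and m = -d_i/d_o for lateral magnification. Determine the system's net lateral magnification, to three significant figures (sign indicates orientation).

Lens 1: 1/d_i1 = 1/f_1 - 1/d_o1 = 1/12 - 1/15 = 0.01667 cm^-1, so d_i1 = 60.000 cm.
m_1 = -(60.000)/15 = -4.0000.
The intermediate image is 60.000 cm to the right of lens 1, so d_o2 = L - d_i1 = 97.5 - 60.000 = 37.500 cm.
Lens 2: 1/d_i2 = 1/f_2 - 1/d_o2 = 1/19.5 - 1/(37.500) = 0.02462 cm^-1, so d_i2 = 40.625 cm.
m_2 = -(40.625)/(37.500) = -1.0833.
Total m = m_1 x m_2 = (-4.0000)(-1.0833) = 4.3333.

4.33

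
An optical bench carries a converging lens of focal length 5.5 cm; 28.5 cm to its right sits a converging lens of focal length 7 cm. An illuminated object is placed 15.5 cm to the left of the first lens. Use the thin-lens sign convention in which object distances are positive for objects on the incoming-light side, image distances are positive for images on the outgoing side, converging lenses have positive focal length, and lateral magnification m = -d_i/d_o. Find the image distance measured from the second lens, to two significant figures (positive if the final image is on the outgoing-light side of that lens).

First lens: d_i1 = 1/(1/5.5 - 1/15.5) = 8.525 cm.
The intermediate image is 8.525 cm to the right of lens 1, so d_o2 = L - d_i1 = 28.5 - 8.525 = 19.975 cm.
Second lens: d_i2 = 1/(1/7 - 1/(19.975)) = 10.776 cm.

11 cm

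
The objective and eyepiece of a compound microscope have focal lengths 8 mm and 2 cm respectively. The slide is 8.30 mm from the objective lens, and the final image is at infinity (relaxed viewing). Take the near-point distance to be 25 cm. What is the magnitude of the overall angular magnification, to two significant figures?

330

Convert to cm: f_obj = 8 mm = 0.8 cm; d_o = 8.30 mm = 0.83 cm.
Objective: 1/d_i = 1/f_obj - 1/d_o = 1/0.8 - 1/0.83 = 0.04518 cm^-1, so d_i = 22.133 cm.
m_obj = -d_i/d_o = -22.133/0.83 = -26.667.
Eyepiece angular magnification (image at infinity): M_eye = D/f_e = 25/2 = 12.500.
Overall M = m_obj x M_eye = (-26.667)(12.500) = -333.33.
|M| = 333.33.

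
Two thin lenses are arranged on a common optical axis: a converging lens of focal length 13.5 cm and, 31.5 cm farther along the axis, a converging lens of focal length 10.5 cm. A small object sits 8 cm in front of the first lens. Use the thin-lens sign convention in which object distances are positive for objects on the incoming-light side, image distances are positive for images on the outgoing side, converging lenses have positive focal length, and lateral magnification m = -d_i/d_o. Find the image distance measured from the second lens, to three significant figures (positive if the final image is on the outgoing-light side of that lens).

Lens 1: 1/d_i1 = 1/f_1 - 1/d_o1 = 1/13.5 - 1/8 = -0.05093 cm^-1, so d_i1 = -19.636 cm.
With d_i1 < 0 the first image is virtual and lies on the object side; the object distance for lens 2 is d_o2 = 31.5 - (-19.636) = 51.136 cm.
Lens 2: 1/d_i2 = 1/f_2 - 1/d_o2 = 1/10.5 - 1/(51.136) = 0.07568 cm^-1, so d_i2 = 13.213 cm.

13.2 cm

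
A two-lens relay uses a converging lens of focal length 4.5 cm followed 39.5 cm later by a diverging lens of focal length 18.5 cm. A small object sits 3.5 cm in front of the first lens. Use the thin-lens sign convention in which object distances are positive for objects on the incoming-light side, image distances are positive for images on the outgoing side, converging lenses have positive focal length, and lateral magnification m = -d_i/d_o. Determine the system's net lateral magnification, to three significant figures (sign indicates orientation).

First lens: d_i1 = 1/(1/4.5 - 1/3.5) = -15.750 cm.
m_1 = -(-15.750)/3.5 = 4.5000.
The intermediate image is virtual, 15.750 cm to the left of lens 1, so d_o2 = L - d_i1 = 39.5 - (-15.750) = 55.250 cm.
Second lens: d_i2 = 1/(1/(-18.5) - 1/(55.250)) = -13.859 cm.
m_2 = -(-13.859)/(55.250) = 0.2508.
Total m = m_1 x m_2 = (4.5000)(0.2508) = 1.1288.

1.13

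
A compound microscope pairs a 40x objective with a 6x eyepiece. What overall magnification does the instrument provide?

240

The overall magnification of a compound microscope is the product of the objective and eyepiece magnifications:
M = M_obj x M_eye = 40 x 6 = 240.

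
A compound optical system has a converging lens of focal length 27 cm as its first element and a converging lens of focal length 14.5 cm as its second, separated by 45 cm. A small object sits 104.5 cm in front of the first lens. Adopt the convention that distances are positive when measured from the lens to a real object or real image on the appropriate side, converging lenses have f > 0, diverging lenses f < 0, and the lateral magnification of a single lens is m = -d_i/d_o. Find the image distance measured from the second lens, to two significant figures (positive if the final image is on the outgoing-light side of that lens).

Lens 1: 1/d_i1 = 1/f_1 - 1/d_o1 = 1/27 - 1/104.5 = 0.02747 cm^-1, so d_i1 = 36.406 cm.
That image sits 8.594 cm in front of the second lens, so d_o2 = 8.594 cm.
Lens 2: 1/d_i2 = 1/f_2 - 1/d_o2 = 1/14.5 - 1/(8.594) = -0.04740 cm^-1, so d_i2 = -21.097 cm.

-21 cm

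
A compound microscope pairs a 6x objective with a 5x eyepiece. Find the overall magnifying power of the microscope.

The overall magnification of a compound microscope is the product of the objective and eyepiece magnifications:
M = M_obj x M_eye = 6 x 5 = 30.

30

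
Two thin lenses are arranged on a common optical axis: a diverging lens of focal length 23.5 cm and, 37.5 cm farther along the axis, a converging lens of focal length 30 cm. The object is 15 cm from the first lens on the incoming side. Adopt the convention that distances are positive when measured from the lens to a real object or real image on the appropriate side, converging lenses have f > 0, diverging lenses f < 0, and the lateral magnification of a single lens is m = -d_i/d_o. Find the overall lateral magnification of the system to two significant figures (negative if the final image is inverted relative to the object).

Applying the thin-lens equation to the first lens, 1/(-23.5) = 1/15 + 1/d_i1, which gives d_i1 = -9.156 cm.
Its lateral magnification is m_1 = -d_i1/d_o1 = -(-9.156)/15 = 0.6104.
With d_i1 < 0 the first image is virtual and lies on the object side; the object distance for lens 2 is d_o2 = 37.5 - (-9.156) = 46.656 cm.
Applying the thin-lens equation again with f_2 = 30 cm and d_o2 = 46.656 cm gives d_i2 = 84.035 cm.
m_2 = -(84.035)/(46.656) = -1.8012.
The system's lateral magnification is m_1 m_2 = (0.6104)(-1.8012) = -1.0994.

-1.1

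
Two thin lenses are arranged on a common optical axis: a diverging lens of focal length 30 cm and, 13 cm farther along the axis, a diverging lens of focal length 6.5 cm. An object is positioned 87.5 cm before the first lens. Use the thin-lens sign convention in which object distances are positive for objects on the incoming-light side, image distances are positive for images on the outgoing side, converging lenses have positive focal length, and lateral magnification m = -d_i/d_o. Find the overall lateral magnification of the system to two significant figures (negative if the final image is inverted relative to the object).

First lens: d_i1 = 1/(1/(-30) - 1/87.5) = -22.340 cm.
m_1 = -(-22.340)/87.5 = 0.2553.
The intermediate image is virtual, 22.340 cm to the left of lens 1, so d_o2 = L - d_i1 = 13 - (-22.340) = 35.340 cm.
Second lens: d_i2 = 1/(1/(-6.5) - 1/(35.340)) = -5.490 cm.
m_2 = -(-5.490)/(35.340) = 0.1554.
The system's lateral magnification is m_1 m_2 = (0.2553)(0.1554) = 0.0397.

0.040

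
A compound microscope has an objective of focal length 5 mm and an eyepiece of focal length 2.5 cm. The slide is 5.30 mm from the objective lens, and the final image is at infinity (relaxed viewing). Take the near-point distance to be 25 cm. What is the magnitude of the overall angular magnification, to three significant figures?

167

Convert to cm: f_obj = 5 mm = 0.5 cm; d_o = 5.30 mm = 0.53 cm.
Objective: 1/d_i = 1/f_obj - 1/d_o = 1/0.5 - 1/0.53 = 0.11321 cm^-1, so d_i = 8.833 cm.
m_obj = -d_i/d_o = -8.833/0.53 = -16.667.
Eyepiece angular magnification (image at infinity): M_eye = D/f_e = 25/2.5 = 10.000.
Overall M = m_obj x M_eye = (-16.667)(10.000) = -166.67.
|M| = 166.67.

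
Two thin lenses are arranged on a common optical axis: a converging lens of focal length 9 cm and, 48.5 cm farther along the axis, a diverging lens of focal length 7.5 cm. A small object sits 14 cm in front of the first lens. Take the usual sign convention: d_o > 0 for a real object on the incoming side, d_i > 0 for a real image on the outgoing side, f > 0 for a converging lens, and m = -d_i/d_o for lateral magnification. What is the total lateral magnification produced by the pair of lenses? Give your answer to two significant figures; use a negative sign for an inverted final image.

-0.44

Lens 1: 1/d_i1 = 1/f_1 - 1/d_o1 = 1/9 - 1/14 = 0.03968 cm^-1, so d_i1 = 25.200 cm.
m_1 = -(25.200)/14 = -1.8000.
The intermediate image is 25.200 cm to the right of lens 1, so d_o2 = L - d_i1 = 48.5 - 25.200 = 23.300 cm.
Lens 2: 1/d_i2 = 1/f_2 - 1/d_o2 = 1/(-7.5) - 1/(23.300) = -0.17625 cm^-1, so d_i2 = -5.674 cm.
m_2 = -(-5.674)/(23.300) = 0.2435.
Total m = m_1 x m_2 = (-1.8000)(0.2435) = -0.4383.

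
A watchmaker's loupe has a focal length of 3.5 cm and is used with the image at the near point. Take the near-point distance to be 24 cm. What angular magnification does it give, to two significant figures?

M = 1 + D/f = 1 + 24/3.5 = 7.857.

7.9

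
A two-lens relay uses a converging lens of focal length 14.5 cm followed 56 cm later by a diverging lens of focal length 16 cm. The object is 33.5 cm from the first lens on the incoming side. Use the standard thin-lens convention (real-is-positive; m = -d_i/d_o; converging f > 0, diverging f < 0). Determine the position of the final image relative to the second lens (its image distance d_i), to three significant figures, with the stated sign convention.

-10.5 cm

Lens 1: 1/d_i1 = 1/f_1 - 1/d_o1 = 1/14.5 - 1/33.5 = 0.03911 cm^-1, so d_i1 = 25.566 cm.
The intermediate image is 25.566 cm to the right of lens 1, so d_o2 = L - d_i1 = 56 - 25.566 = 30.434 cm.
Lens 2: 1/d_i2 = 1/f_2 - 1/d_o2 = 1/(-16) - 1/(30.434) = -0.09536 cm^-1, so d_i2 = -10.487 cm.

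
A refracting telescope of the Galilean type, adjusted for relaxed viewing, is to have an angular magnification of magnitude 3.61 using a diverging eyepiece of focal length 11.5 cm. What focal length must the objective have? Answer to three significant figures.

|M| = f_obj/|f_eye|, so f_obj = |M| x |f_eye| = 3.61 x 11.5 = 41.515 cm.

41.5 cm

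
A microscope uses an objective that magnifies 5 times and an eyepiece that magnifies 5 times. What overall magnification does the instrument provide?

25

The overall magnification of a compound microscope is the product of the objective and eyepiece magnifications:
M = M_obj x M_eye = 5 x 5 = 25.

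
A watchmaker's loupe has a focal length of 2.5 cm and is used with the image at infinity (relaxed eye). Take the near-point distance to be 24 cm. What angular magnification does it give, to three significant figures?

9.60

M = D/f = 24/2.5 = 9.600.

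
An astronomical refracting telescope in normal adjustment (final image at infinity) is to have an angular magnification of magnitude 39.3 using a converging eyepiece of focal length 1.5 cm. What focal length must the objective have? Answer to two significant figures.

|M| = f_obj/|f_eye|, so f_obj = |M| x |f_eye| = 39.3 x 1.5 = 58.950 cm.

59 cm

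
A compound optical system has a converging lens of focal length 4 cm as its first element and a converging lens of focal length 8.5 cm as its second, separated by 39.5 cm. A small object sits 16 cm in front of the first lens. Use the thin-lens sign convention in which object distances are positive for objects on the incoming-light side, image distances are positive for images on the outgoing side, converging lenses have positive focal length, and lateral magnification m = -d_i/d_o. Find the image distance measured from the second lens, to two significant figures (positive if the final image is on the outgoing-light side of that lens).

First lens: d_i1 = 1/(1/4 - 1/16) = 5.333 cm.
Object distance for lens 2: d_o2 = 39.5 - 5.333 = 34.167 cm.
Second lens: d_i2 = 1/(1/8.5 - 1/(34.167)) = 11.315 cm.

11 cm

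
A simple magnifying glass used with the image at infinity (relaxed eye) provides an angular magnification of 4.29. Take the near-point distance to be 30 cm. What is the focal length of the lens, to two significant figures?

For the image at infinity, M = D/f.
f = D/M = 30/4.29 = 6.993 cm.

7.0 cm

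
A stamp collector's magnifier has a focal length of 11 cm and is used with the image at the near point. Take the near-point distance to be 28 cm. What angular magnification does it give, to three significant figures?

3.55

M = 1 + D/f = 1 + 28/11 = 3.545.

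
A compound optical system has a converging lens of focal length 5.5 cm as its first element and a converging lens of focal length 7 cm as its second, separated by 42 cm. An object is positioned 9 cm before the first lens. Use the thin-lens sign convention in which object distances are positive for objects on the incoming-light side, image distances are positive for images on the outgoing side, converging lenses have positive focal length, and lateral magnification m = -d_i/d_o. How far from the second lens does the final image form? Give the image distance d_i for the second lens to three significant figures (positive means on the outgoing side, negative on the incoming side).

9.35 cm

First lens: d_i1 = 1/(1/5.5 - 1/9) = 14.143 cm.
That image sits 27.857 cm in front of the second lens, so d_o2 = 27.857 cm.
Second lens: d_i2 = 1/(1/7 - 1/(27.857)) = 9.349 cm.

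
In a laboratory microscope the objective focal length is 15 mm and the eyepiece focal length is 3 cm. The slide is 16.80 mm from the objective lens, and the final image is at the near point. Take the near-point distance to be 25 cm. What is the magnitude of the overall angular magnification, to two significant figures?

Convert to cm: f_obj = 15 mm = 1.5 cm; d_o = 16.80 mm = 1.68 cm.
Objective: 1/d_i = 1/f_obj - 1/d_o = 1/1.5 - 1/1.68 = 0.07143 cm^-1, so d_i = 14.000 cm.
m_obj = -d_i/d_o = -14.000/1.68 = -8.333.
Eyepiece angular magnification (image at near point): M_eye = 1 + D/f_e = 1 + 25/3 = 9.333.
Overall M = m_obj x M_eye = (-8.333)(9.333) = -77.78.
|M| = 77.78.

78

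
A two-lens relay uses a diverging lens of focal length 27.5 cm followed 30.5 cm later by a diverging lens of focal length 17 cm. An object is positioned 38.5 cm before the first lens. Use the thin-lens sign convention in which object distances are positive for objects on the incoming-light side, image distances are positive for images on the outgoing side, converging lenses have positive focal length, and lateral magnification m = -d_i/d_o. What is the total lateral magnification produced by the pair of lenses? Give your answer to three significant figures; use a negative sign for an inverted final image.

Applying the thin-lens equation to the first lens, 1/(-27.5) = 1/38.5 + 1/d_i1, which gives d_i1 = -16.042 cm.
Its lateral magnification is m_1 = -d_i1/d_o1 = -(-16.042)/38.5 = 0.4167.
With d_i1 < 0 the first image is virtual and lies on the object side; the object distance for lens 2 is d_o2 = 30.5 - (-16.042) = 46.542 cm.
Applying the thin-lens equation again with f_2 = -17 cm and d_o2 = 46.542 cm gives d_i2 = -12.452 cm.
m_2 = -(-12.452)/(46.542) = 0.2675.
The system's lateral magnification is m_1 m_2 = (0.4167)(0.2675) = 0.1115.

0.111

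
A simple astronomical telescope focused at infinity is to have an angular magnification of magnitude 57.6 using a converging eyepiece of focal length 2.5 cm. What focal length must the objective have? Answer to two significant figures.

|M| = f_obj/|f_eye|, so f_obj = |M| x |f_eye| = 57.6 x 2.5 = 144.000 cm.

140 cm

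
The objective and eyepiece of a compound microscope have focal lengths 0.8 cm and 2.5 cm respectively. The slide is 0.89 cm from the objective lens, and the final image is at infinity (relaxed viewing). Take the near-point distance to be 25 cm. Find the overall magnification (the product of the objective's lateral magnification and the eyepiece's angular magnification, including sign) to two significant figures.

Objective: 1/d_i = 1/f_obj - 1/d_o = 1/0.8 - 1/0.89 = 0.12640 cm^-1, so d_i = 7.911 cm.
m_obj = -d_i/d_o = -7.911/0.89 = -8.889.
Eyepiece angular magnification (image at infinity): M_eye = D/f_e = 25/2.5 = 10.000.
Overall M = m_obj x M_eye = (-8.889)(10.000) = -88.89.

-89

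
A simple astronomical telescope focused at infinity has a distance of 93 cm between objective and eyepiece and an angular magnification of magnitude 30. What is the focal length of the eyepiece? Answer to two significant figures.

3.0 cm

In normal adjustment the tube length equals f_obj + f_eye and |M| = f_obj/f_eye.
So f_obj = 30 f_eye and 30 f_eye + f_eye = 93 cm, giving f_eye = 93/31 = 3.000 cm and f_obj = 90.000 cm.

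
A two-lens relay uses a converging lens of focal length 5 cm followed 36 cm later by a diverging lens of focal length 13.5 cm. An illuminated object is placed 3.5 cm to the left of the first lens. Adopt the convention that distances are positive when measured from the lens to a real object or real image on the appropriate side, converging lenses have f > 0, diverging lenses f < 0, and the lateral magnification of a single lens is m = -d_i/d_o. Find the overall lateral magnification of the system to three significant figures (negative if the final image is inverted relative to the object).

First lens: d_i1 = 1/(1/5 - 1/3.5) = -11.667 cm.
m_1 = -(-11.667)/3.5 = 3.3333.
The intermediate image is virtual, 11.667 cm to the left of lens 1, so d_o2 = L - d_i1 = 36 - (-11.667) = 47.667 cm.
Second lens: d_i2 = 1/(1/(-13.5) - 1/(47.667)) = -10.520 cm.
m_2 = -(-10.520)/(47.667) = 0.2207.
Total m = m_1 x m_2 = (3.3333)(0.2207) = 0.7357.

0.736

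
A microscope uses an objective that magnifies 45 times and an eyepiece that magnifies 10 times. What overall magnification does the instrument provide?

The overall magnification of a compound microscope is the product of the objective and eyepiece magnifications:
M = M_obj x M_eye = 45 x 10 = 450.

450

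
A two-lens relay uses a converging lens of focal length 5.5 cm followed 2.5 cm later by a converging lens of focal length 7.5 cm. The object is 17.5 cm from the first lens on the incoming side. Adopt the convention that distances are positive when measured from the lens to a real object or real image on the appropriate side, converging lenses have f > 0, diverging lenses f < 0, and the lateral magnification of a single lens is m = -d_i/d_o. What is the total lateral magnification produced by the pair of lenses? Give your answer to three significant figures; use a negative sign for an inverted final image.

First lens: d_i1 = 1/(1/5.5 - 1/17.5) = 8.021 cm.
m_1 = -(8.021)/17.5 = -0.4583.
This image would form 8.021 cm past lens 1, i.e. 5.521 cm beyond lens 2, so it is a virtual object for lens 2: d_o2 = 2.5 - 8.021 = -5.521 cm.
Second lens: d_i2 = 1/(1/7.5 - 1/(-5.521)) = 3.180 cm.
m_2 = -(3.180)/(-5.521) = 0.5760.
Overall magnification: m = m_1 m_2 = -0.2640.

-0.264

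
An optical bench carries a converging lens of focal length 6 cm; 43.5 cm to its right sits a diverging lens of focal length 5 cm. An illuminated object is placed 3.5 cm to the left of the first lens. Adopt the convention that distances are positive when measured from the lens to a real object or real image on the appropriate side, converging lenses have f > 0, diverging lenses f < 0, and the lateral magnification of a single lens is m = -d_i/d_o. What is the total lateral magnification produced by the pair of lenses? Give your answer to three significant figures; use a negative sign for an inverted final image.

First lens: d_i1 = 1/(1/6 - 1/3.5) = -8.400 cm.
m_1 = -(-8.400)/3.5 = 2.4000.
The intermediate image is virtual, 8.400 cm to the left of lens 1, so d_o2 = L - d_i1 = 43.5 - (-8.400) = 51.900 cm.
Second lens: d_i2 = 1/(1/(-5) - 1/(51.900)) = -4.561 cm.
m_2 = -(-4.561)/(51.900) = 0.0879.
The system's lateral magnification is m_1 m_2 = (2.4000)(0.0879) = 0.2109.

0.211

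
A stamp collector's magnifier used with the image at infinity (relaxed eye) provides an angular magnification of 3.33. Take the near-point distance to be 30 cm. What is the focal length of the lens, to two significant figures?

For the image at infinity, M = D/f.
f = D/M = 30/3.33 = 9.009 cm.

9.0 cm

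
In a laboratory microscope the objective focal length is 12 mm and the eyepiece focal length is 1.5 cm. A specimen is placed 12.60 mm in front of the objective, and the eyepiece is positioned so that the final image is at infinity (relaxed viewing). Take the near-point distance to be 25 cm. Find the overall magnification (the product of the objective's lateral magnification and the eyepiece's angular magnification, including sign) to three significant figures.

Convert to cm: f_obj = 12 mm = 1.2 cm; d_o = 12.60 mm = 1.26 cm.
Objective: 1/d_i = 1/f_obj - 1/d_o = 1/1.2 - 1/1.26 = 0.03968 cm^-1, so d_i = 25.200 cm.
m_obj = -d_i/d_o = -25.200/1.26 = -20.000.
Eyepiece angular magnification (image at infinity): M_eye = D/f_e = 25/1.5 = 16.667.
Overall M = m_obj x M_eye = (-20.000)(16.667) = -333.33.

-333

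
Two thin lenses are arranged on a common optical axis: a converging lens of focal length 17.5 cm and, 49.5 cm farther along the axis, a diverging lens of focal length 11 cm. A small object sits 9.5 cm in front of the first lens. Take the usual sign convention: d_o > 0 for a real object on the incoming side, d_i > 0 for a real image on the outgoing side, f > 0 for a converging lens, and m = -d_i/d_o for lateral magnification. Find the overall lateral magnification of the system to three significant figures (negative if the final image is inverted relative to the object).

Applying the thin-lens equation to the first lens, 1/17.5 = 1/9.5 + 1/d_i1, which gives d_i1 = -20.781 cm.
Its lateral magnification is m_1 = -d_i1/d_o1 = -(-20.781)/9.5 = 2.1875.
The intermediate image is virtual, 20.781 cm to the left of lens 1, so d_o2 = L - d_i1 = 49.5 - (-20.781) = 70.281 cm.
Applying the thin-lens equation again with f_2 = -11 cm and d_o2 = 70.281 cm gives d_i2 = -9.511 cm.
m_2 = -(-9.511)/(70.281) = 0.1353.
Overall magnification: m = m_1 m_2 = 0.2960.

0.296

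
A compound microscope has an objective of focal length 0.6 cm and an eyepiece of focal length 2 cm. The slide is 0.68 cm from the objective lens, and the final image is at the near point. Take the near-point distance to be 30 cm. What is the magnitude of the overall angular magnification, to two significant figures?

120

Objective: 1/d_i = 1/f_obj - 1/d_o = 1/0.6 - 1/0.68 = 0.19608 cm^-1, so d_i = 5.100 cm.
m_obj = -d_i/d_o = -5.100/0.68 = -7.500.
Eyepiece angular magnification (image at near point): M_eye = 1 + D/f_e = 1 + 30/2 = 16.000.
Overall M = m_obj x M_eye = (-7.500)(16.000) = -120.00.
|M| = 120.00.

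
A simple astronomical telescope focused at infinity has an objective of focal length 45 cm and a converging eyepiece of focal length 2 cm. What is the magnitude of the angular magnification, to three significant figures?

22.5

|M| = f_obj/|f_eye| = 45/2 = 22.500.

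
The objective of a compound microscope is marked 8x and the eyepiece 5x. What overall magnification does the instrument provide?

40

The overall magnification of a compound microscope is the product of the objective and eyepiece magnifications:
M = M_obj x M_eye = 8 x 5 = 40.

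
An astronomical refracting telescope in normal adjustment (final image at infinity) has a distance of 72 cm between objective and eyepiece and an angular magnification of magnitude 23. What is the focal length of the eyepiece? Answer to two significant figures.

In normal adjustment the tube length equals f_obj + f_eye and |M| = f_obj/f_eye.
So f_obj = 23 f_eye and 23 f_eye + f_eye = 72 cm, giving f_eye = 72/24 = 3.000 cm and f_obj = 69.000 cm.

3.0 cm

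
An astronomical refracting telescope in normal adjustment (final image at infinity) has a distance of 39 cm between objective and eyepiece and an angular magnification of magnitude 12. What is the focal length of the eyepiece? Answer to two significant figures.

3.0 cm

In normal adjustment the tube length equals f_obj + f_eye and |M| = f_obj/f_eye.
So f_obj = 12 f_eye and 12 f_eye + f_eye = 39 cm, giving f_eye = 39/13 = 3.000 cm and f_obj = 36.000 cm.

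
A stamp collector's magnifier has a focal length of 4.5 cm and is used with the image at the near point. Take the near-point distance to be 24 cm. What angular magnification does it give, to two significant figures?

6.3

M = 1 + D/f = 1 + 24/4.5 = 6.333.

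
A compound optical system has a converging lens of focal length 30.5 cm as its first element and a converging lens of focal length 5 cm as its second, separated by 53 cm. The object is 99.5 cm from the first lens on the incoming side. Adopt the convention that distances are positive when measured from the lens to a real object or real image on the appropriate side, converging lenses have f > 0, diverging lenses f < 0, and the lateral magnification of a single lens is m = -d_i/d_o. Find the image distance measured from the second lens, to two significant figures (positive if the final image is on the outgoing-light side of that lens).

First lens: d_i1 = 1/(1/30.5 - 1/99.5) = 43.982 cm.
That image sits 9.018 cm in front of the second lens, so d_o2 = 9.018 cm.
Second lens: d_i2 = 1/(1/5 - 1/(9.018)) = 11.222 cm.

11 cm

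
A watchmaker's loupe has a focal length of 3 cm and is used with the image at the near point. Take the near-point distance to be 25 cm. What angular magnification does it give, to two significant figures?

M = 1 + D/f = 1 + 25/3 = 9.333.

9.3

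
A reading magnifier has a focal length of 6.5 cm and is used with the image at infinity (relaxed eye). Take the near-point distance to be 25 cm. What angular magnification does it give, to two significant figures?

M = D/f = 25/6.5 = 3.846.

3.8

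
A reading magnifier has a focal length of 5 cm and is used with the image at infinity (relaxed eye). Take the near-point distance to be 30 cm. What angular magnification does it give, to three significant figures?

6.00

M = D/f = 30/5 = 6.000.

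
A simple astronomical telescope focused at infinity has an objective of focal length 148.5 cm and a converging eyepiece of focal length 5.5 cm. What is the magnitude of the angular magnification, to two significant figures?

|M| = f_obj/|f_eye| = 148.5/5.5 = 27.000.

27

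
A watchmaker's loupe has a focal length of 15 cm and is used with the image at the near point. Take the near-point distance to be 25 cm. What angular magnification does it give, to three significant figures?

M = 1 + D/f = 1 + 25/15 = 2.667.

2.67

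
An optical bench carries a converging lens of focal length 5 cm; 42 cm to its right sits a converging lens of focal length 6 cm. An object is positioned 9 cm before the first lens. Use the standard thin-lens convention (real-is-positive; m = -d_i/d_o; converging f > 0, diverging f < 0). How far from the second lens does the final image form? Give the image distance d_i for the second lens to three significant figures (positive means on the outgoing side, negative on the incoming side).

Applying the thin-lens equation to the first lens, 1/5 = 1/9 + 1/d_i1, which gives d_i1 = 11.250 cm.
Object distance for lens 2: d_o2 = 42 - 11.250 = 30.750 cm.
Applying the thin-lens equation again with f_2 = 6 cm and d_o2 = 30.750 cm gives d_i2 = 7.455 cm.

7.45 cm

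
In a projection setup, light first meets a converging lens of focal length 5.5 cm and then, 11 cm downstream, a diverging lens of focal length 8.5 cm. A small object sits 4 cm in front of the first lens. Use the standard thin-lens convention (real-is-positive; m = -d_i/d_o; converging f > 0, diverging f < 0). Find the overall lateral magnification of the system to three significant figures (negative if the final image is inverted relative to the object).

Applying the thin-lens equation to the first lens, 1/5.5 = 1/4 + 1/d_i1, which gives d_i1 = -14.667 cm.
Its lateral magnification is m_1 = -d_i1/d_o1 = -(-14.667)/4 = 3.6667.
With d_i1 < 0 the first image is virtual and lies on the object side; the object distance for lens 2 is d_o2 = 11 - (-14.667) = 25.667 cm.
Applying the thin-lens equation again with f_2 = -8.5 cm and d_o2 = 25.667 cm gives d_i2 = -6.385 cm.
m_2 = -(-6.385)/(25.667) = 0.2488.
Overall magnification: m = m_1 m_2 = 0.9122.

0.912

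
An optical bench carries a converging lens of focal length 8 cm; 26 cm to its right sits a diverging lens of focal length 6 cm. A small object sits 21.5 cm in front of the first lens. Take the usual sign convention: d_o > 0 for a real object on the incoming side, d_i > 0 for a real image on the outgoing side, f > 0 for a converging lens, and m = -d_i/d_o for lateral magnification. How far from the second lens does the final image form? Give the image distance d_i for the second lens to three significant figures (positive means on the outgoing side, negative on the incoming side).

Lens 1: 1/d_i1 = 1/f_1 - 1/d_o1 = 1/8 - 1/21.5 = 0.07849 cm^-1, so d_i1 = 12.741 cm.
Object distance for lens 2: d_o2 = 26 - 12.741 = 13.259 cm.
Lens 2: 1/d_i2 = 1/f_2 - 1/d_o2 = 1/(-6) - 1/(13.259) = -0.24209 cm^-1, so d_i2 = -4.131 cm.

-4.13 cm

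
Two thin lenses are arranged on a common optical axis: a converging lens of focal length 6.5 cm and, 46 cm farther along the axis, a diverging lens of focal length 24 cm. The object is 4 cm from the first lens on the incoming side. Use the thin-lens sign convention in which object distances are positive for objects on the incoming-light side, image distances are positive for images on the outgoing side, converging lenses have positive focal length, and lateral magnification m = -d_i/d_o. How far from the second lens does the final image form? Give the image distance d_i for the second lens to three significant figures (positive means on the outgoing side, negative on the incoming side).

-16.8 cm

Lens 1: 1/d_i1 = 1/f_1 - 1/d_o1 = 1/6.5 - 1/4 = -0.09615 cm^-1, so d_i1 = -10.400 cm.
With d_i1 < 0 the first image is virtual and lies on the object side; the object distance for lens 2 is d_o2 = 46 - (-10.400) = 56.400 cm.
Lens 2: 1/d_i2 = 1/f_2 - 1/d_o2 = 1/(-24) - 1/(56.400) = -0.05940 cm^-1, so d_i2 = -16.836 cm.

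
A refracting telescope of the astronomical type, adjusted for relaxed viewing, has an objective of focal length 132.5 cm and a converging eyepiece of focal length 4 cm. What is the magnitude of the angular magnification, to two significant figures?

33

|M| = f_obj/|f_eye| = 132.5/4 = 33.125.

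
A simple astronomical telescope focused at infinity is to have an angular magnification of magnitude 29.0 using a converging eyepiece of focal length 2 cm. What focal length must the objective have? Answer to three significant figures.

58.0 cm

|M| = f_obj/|f_eye|, so f_obj = |M| x |f_eye| = 29.0 x 2 = 58.000 cm.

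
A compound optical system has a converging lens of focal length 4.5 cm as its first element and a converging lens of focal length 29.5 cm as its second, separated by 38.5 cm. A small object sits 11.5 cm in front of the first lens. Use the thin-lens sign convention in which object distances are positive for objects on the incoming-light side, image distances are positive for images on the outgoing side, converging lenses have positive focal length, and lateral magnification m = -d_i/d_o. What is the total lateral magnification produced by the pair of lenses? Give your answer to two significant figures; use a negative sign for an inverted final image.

Lens 1: 1/d_i1 = 1/f_1 - 1/d_o1 = 1/4.5 - 1/11.5 = 0.13527 cm^-1, so d_i1 = 7.393 cm.
m_1 = -(7.393)/11.5 = -0.6429.
The intermediate image is 7.393 cm to the right of lens 1, so d_o2 = L - d_i1 = 38.5 - 7.393 = 31.107 cm.
Lens 2: 1/d_i2 = 1/f_2 - 1/d_o2 = 1/29.5 - 1/(31.107) = 0.00175 cm^-1, so d_i2 = 570.989 cm.
m_2 = -(570.989)/(31.107) = -18.3556.
Total m = m_1 x m_2 = (-0.6429)(-18.3556) = 11.8000.

12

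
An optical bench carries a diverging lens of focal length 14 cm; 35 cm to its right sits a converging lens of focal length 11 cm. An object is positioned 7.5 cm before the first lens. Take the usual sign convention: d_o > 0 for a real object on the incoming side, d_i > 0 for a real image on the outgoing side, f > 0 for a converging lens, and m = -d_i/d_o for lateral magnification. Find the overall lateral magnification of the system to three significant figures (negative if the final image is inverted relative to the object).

Applying the thin-lens equation to the first lens, 1/(-14) = 1/7.5 + 1/d_i1, which gives d_i1 = -4.884 cm.
Its lateral magnification is m_1 = -d_i1/d_o1 = -(-4.884)/7.5 = 0.6512.
With d_i1 < 0 the first image is virtual and lies on the object side; the object distance for lens 2 is d_o2 = 35 - (-4.884) = 39.884 cm.
Applying the thin-lens equation again with f_2 = 11 cm and d_o2 = 39.884 cm gives d_i2 = 15.189 cm.
m_2 = -(15.189)/(39.884) = -0.3808.
Total m = m_1 x m_2 = (0.6512)(-0.3808) = -0.2480.

-0.248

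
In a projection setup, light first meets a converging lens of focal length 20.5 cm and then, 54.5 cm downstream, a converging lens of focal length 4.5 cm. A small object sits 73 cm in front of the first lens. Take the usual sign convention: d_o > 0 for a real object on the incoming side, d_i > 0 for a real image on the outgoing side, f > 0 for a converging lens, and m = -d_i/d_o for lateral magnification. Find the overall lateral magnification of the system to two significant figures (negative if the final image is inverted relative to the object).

Lens 1: 1/d_i1 = 1/f_1 - 1/d_o1 = 1/20.5 - 1/73 = 0.03508 cm^-1, so d_i1 = 28.505 cm.
m_1 = -(28.505)/73 = -0.3905.
The intermediate image is 28.505 cm to the right of lens 1, so d_o2 = L - d_i1 = 54.5 - 28.505 = 25.995 cm.
Lens 2: 1/d_i2 = 1/f_2 - 1/d_o2 = 1/4.5 - 1/(25.995) = 0.18375 cm^-1, so d_i2 = 5.442 cm.
m_2 = -(5.442)/(25.995) = -0.2093.
Overall magnification: m = m_1 m_2 = 0.0817.

0.082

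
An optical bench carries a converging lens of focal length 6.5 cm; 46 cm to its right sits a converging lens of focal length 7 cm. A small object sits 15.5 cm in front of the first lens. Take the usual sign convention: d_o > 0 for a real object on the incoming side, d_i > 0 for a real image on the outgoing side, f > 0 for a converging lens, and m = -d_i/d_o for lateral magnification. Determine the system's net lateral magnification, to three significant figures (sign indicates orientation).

0.182

Applying the thin-lens equation to the first lens, 1/6.5 = 1/15.5 + 1/d_i1, which gives d_i1 = 11.194 cm.
Its lateral magnification is m_1 = -d_i1/d_o1 = -(11.194)/15.5 = -0.7222.
The intermediate image is 11.194 cm to the right of lens 1, so d_o2 = L - d_i1 = 46 - 11.194 = 34.806 cm.
Applying the thin-lens equation again with f_2 = 7 cm and d_o2 = 34.806 cm gives d_i2 = 8.762 cm.
m_2 = -(8.762)/(34.806) = -0.2517.
The system's lateral magnification is m_1 m_2 = (-0.7222)(-0.2517) = 0.1818.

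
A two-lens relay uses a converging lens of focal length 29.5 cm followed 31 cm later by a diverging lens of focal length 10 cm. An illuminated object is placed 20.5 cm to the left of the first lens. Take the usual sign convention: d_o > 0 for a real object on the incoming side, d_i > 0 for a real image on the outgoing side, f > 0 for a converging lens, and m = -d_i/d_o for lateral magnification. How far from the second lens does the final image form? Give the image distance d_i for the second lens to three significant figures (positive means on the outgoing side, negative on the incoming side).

First lens: d_i1 = 1/(1/29.5 - 1/20.5) = -67.194 cm.
The intermediate image is virtual, 67.194 cm to the left of lens 1, so d_o2 = L - d_i1 = 31 - (-67.194) = 98.194 cm.
Second lens: d_i2 = 1/(1/(-10) - 1/(98.194)) = -9.076 cm.

-9.08 cm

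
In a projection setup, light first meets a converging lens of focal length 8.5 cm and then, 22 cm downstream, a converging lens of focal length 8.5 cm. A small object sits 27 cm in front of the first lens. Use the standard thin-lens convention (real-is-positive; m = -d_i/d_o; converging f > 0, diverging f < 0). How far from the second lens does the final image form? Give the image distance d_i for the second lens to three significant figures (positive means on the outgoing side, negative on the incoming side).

74.5 cm

First lens: d_i1 = 1/(1/8.5 - 1/27) = 12.405 cm.
The intermediate image is 12.405 cm to the right of lens 1, so d_o2 = L - d_i1 = 22 - 12.405 = 9.595 cm.
Second lens: d_i2 = 1/(1/8.5 - 1/(9.595)) = 74.506 cm.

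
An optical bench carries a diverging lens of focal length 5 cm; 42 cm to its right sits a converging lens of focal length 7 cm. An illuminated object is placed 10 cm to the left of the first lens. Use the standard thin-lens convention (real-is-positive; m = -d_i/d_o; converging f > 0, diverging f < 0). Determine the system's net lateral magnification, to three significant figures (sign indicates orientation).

-0.0609

Applying the thin-lens equation to the first lens, 1/(-5) = 1/10 + 1/d_i1, which gives d_i1 = -3.333 cm.
Its lateral magnification is m_1 = -d_i1/d_o1 = -(-3.333)/10 = 0.3333.
The intermediate image is virtual, 3.333 cm to the left of lens 1, so d_o2 = L - d_i1 = 42 - (-3.333) = 45.333 cm.
Applying the thin-lens equation again with f_2 = 7 cm and d_o2 = 45.333 cm gives d_i2 = 8.278 cm.
m_2 = -(8.278)/(45.333) = -0.1826.
Overall magnification: m = m_1 m_2 = -0.0609.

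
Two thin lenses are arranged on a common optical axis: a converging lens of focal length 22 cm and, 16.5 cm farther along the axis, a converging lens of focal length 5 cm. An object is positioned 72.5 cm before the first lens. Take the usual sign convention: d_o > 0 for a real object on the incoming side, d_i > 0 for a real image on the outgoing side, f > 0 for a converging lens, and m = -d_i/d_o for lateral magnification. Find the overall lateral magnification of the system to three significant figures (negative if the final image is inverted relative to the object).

-0.108

Applying the thin-lens equation to the first lens, 1/22 = 1/72.5 + 1/d_i1, which gives d_i1 = 31.584 cm.
Its lateral magnification is m_1 = -d_i1/d_o1 = -(31.584)/72.5 = -0.4356.
This image would form 31.584 cm past lens 1, i.e. 15.084 cm beyond lens 2, so it is a virtual object for lens 2: d_o2 = 16.5 - 31.584 = -15.084 cm.
Applying the thin-lens equation again with f_2 = 5 cm and d_o2 = -15.084 cm gives d_i2 = 3.755 cm.
m_2 = -(3.755)/(-15.084) = 0.2490.
Overall magnification: m = m_1 m_2 = -0.1085.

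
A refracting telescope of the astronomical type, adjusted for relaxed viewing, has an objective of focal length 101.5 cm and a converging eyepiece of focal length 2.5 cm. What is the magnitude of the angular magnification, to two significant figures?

|M| = f_obj/|f_eye| = 101.5/2.5 = 40.600.

41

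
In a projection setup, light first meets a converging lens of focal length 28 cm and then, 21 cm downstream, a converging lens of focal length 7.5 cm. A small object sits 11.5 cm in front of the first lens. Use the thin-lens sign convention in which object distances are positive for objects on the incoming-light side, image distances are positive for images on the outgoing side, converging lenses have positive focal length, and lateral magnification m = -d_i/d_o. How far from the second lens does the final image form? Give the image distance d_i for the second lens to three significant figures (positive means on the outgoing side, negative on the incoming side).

First lens: d_i1 = 1/(1/28 - 1/11.5) = -19.515 cm.
With d_i1 < 0 the first image is virtual and lies on the object side; the object distance for lens 2 is d_o2 = 21 - (-19.515) = 40.515 cm.
Second lens: d_i2 = 1/(1/7.5 - 1/(40.515)) = 9.204 cm.

9.20 cm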